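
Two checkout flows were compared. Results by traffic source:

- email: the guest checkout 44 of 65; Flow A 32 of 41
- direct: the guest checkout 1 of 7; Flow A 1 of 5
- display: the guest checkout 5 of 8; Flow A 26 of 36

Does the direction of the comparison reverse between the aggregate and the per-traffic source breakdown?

No

Email: the guest checkout 44/65 = 67.7%, Flow A 32/41 = 78.0% → Flow A
Direct: the guest checkout 1/7 = 14.3%, Flow A 1/5 = 20.0% → Flow A
Display: the guest checkout 5/8 = 62.5%, Flow A 26/36 = 72.2% → Flow A
Overall: the guest checkout 50/80 = 62.5%, Flow A 59/82 = 72.0% → Flow A
Flow A wins overall and in every traffic group — no reversal.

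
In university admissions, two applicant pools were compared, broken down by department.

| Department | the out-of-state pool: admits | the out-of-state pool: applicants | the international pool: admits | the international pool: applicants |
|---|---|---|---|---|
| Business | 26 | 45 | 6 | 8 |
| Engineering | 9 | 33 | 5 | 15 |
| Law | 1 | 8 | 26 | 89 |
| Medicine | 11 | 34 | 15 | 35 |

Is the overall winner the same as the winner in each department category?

Business: the out-of-state pool 26/45 = 57.8%, the international pool 6/8 = 75.0% → the international pool
Engineering: the out-of-state pool 9/33 = 27.3%, the international pool 5/15 = 33.3% → the international pool
Law: the out-of-state pool 1/8 = 12.5%, the international pool 26/89 = 29.2% → the international pool
Medicine: the out-of-state pool 11/34 = 32.4%, the international pool 15/35 = 42.9% → the international pool
Overall: the out-of-state pool 47/120 = 39.2%, the international pool 52/147 = 35.4% → the out-of-state pool
The international pool wins each department group but the out-of-state pool wins overall — the comparison reverses. The international pool's applicants skew toward Law, which has a lower base rate.

No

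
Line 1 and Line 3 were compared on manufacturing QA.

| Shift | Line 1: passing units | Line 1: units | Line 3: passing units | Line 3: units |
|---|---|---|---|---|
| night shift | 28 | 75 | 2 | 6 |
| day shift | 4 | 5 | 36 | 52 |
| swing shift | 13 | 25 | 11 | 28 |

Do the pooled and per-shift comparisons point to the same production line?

No

Night shift: Line 1 28/75 = 37.3%, Line 3 2/6 = 33.3% → Line 1
Day shift: Line 1 4/5 = 80.0%, Line 3 36/52 = 69.2% → Line 1
Swing shift: Line 1 13/25 = 52.0%, Line 3 11/28 = 39.3% → Line 1
Overall: Line 1 45/105 = 42.9%, Line 3 49/86 = 57.0% → Line 3
Line 1 wins each shift group but Line 3 wins overall — the comparison reverses. Line 1's units skew toward night shift, which has a lower base rate.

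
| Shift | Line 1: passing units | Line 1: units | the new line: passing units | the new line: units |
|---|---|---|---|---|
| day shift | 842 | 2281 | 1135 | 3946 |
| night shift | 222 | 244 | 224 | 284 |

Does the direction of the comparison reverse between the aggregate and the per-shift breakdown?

Day shift: Line 1 842/2281 = 36.9%, the new line 1135/3946 = 28.8% → Line 1
Night shift: Line 1 222/244 = 91.0%, the new line 224/284 = 78.9% → Line 1
Overall: Line 1 1064/2525 = 42.1%, the new line 1359/4230 = 32.1% → Line 1
Line 1 wins overall and in every shift group — no reversal.

No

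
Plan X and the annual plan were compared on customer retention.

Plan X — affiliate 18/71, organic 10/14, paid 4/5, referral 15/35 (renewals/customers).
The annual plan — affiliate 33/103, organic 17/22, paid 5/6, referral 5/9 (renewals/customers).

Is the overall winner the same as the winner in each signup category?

Affiliate: Plan X 18/71 = 25.4%, the annual plan 33/103 = 32.0% → the annual plan
Organic: Plan X 10/14 = 71.4%, the annual plan 17/22 = 77.3% → the annual plan
Paid: Plan X 4/5 = 80.0%, the annual plan 5/6 = 83.3% → the annual plan
Referral: Plan X 15/35 = 42.9%, the annual plan 5/9 = 55.6% → the annual plan
Overall: Plan X 47/125 = 37.6%, the annual plan 60/140 = 42.9% → the annual plan
The annual plan wins overall and in every signup group — no reversal.

Yes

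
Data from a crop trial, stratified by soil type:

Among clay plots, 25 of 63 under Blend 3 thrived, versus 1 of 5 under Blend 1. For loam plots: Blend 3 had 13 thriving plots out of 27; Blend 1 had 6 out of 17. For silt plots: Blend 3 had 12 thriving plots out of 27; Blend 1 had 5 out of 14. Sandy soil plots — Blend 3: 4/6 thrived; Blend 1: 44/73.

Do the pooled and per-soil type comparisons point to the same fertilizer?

No

Clay: Blend 3 25/63 = 39.7%, Blend 1 1/5 = 20.0% → Blend 3
Loam: Blend 3 13/27 = 48.1%, Blend 1 6/17 = 35.3% → Blend 3
Silt: Blend 3 12/27 = 44.4%, Blend 1 5/14 = 35.7% → Blend 3
Sandy soil: Blend 3 4/6 = 66.7%, Blend 1 44/73 = 60.3% → Blend 3
Overall: Blend 3 54/123 = 43.9%, Blend 1 56/109 = 51.4% → Blend 1
Blend 3 wins each soil group but Blend 1 wins overall — the comparison reverses. Blend 3's plots skew toward clay, which has a lower base rate.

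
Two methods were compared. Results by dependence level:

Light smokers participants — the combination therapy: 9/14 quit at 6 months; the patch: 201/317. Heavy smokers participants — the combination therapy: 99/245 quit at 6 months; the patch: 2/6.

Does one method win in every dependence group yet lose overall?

Light smokers: the combination therapy 9/14 = 64.3%, the patch 201/317 = 63.4% → the combination therapy
Heavy smokers: the combination therapy 99/245 = 40.4%, the patch 2/6 = 33.3% → the combination therapy
Overall: the combination therapy 108/259 = 41.7%, the patch 203/323 = 62.8% → the patch
The combination therapy wins each dependence group but the patch wins overall — the comparison reverses. The combination therapy's participants skew toward heavy smokers, which has a lower base rate.

Yes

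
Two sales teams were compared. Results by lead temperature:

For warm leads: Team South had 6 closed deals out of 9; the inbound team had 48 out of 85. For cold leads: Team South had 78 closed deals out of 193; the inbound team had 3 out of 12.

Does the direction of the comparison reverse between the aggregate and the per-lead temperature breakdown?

Yes

Warm: Team South 6/9 = 66.7%, the inbound team 48/85 = 56.5% → Team South
Cold: Team South 78/193 = 40.4%, the inbound team 3/12 = 25.0% → Team South
Overall: Team South 84/202 = 41.6%, the inbound team 51/97 = 52.6% → the inbound team
Team South wins each lead group but the inbound team wins overall — the comparison reverses. Team South's leads skew toward cold, which has a lower base rate.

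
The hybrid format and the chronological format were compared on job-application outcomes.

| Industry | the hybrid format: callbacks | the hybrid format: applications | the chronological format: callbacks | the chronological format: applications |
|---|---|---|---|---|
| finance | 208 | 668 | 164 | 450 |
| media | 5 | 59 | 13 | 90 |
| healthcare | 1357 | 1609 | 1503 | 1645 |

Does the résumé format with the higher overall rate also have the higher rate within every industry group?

Finance: the hybrid format 208/668 = 31.1%, the chronological format 164/450 = 36.4% → the chronological format
Media: the hybrid format 5/59 = 8.5%, the chronological format 13/90 = 14.4% → the chronological format
Healthcare: the hybrid format 1357/1609 = 84.3%, the chronological format 1503/1645 = 91.4% → the chronological format
Overall: the hybrid format 1570/2336 = 67.2%, the chronological format 1680/2185 = 76.9% → the chronological format
The chronological format wins overall and in every industry group — no reversal.

Yes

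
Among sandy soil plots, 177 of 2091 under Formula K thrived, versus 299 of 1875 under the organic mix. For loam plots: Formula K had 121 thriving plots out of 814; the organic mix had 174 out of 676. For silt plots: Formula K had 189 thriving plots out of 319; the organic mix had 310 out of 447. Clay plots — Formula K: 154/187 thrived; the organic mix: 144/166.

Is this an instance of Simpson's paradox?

Sandy soil: Formula K 177/2091 = 8.5%, the organic mix 299/1875 = 15.9% → the organic mix
Loam: Formula K 121/814 = 14.9%, the organic mix 174/676 = 25.7% → the organic mix
Silt: Formula K 189/319 = 59.2%, the organic mix 310/447 = 69.4% → the organic mix
Clay: Formula K 154/187 = 82.4%, the organic mix 144/166 = 86.7% → the organic mix
Overall: Formula K 641/3411 = 18.8%, the organic mix 927/3164 = 29.3% → the organic mix
The organic mix wins overall and in every soil group — no reversal.

No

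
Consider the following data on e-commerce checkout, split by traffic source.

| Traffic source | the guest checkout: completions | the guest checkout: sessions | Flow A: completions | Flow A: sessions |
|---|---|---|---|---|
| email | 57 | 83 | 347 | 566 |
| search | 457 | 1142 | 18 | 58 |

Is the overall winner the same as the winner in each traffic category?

Email: the guest checkout 57/83 = 68.7%, Flow A 347/566 = 61.3% → the guest checkout
Search: the guest checkout 457/1142 = 40.0%, Flow A 18/58 = 31.0% → the guest checkout
Overall: the guest checkout 514/1225 = 42.0%, Flow A 365/624 = 58.5% → Flow A
The guest checkout wins each traffic group but Flow A wins overall — the comparison reverses. The guest checkout's sessions skew toward search, which has a lower base rate.

No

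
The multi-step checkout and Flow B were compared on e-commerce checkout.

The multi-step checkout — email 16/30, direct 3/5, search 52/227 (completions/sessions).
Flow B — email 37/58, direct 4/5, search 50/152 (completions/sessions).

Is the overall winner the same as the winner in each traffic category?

Email: the multi-step checkout 16/30 = 53.3%, Flow B 37/58 = 63.8% → Flow B
Direct: the multi-step checkout 3/5 = 60.0%, Flow B 4/5 = 80.0% → Flow B
Search: the multi-step checkout 52/227 = 22.9%, Flow B 50/152 = 32.9% → Flow B
Overall: the multi-step checkout 71/262 = 27.1%, Flow B 91/215 = 42.3% → Flow B
Flow B wins overall and in every traffic group — no reversal.

Yes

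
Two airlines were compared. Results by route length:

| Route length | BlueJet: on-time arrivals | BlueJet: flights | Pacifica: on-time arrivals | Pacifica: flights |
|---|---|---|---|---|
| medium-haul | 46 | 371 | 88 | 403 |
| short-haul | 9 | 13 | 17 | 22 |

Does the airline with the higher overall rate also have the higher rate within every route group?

Yes

Medium-haul: BlueJet 46/371 = 12.4%, Pacifica 88/403 = 21.8% → Pacifica
Short-haul: BlueJet 9/13 = 69.2%, Pacifica 17/22 = 77.3% → Pacifica
Overall: BlueJet 55/384 = 14.3%, Pacifica 105/425 = 24.7% → Pacifica
Pacifica wins overall and in every route group — no reversal.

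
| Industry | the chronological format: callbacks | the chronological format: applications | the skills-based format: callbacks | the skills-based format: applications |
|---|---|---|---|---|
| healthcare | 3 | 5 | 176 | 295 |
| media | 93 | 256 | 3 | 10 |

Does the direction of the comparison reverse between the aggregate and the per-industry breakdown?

Yes

Healthcare: the chronological format 3/5 = 60.0%, the skills-based format 176/295 = 59.7% → the chronological format
Media: the chronological format 93/256 = 36.3%, the skills-based format 3/10 = 30.0% → the chronological format
Overall: the chronological format 96/261 = 36.8%, the skills-based format 179/305 = 58.7% → the skills-based format
The chronological format wins each industry group but the skills-based format wins overall — the comparison reverses. The chronological format's applications skew toward media, which has a lower base rate.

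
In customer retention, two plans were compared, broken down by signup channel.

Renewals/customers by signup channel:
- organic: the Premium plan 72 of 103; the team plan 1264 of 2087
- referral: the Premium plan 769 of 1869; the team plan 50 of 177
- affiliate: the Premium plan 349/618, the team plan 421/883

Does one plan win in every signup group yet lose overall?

Organic: the Premium plan 72/103 = 69.9%, the team plan 1264/2087 = 60.6% → the Premium plan
Referral: the Premium plan 769/1869 = 41.1%, the team plan 50/177 = 28.2% → the Premium plan
Affiliate: the Premium plan 349/618 = 56.5%, the team plan 421/883 = 47.7% → the Premium plan
Overall: the Premium plan 1190/2590 = 45.9%, the team plan 1735/3147 = 55.1% → the team plan
The Premium plan wins each signup group but the team plan wins overall — the comparison reverses. The Premium plan's customers skew toward referral, which has a lower base rate.

Yes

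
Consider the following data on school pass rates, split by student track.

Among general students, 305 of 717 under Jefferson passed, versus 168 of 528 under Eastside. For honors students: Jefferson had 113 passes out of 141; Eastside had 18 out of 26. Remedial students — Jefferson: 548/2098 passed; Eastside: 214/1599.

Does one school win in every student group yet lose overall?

General: Jefferson 305/717 = 42.5%, Eastside 168/528 = 31.8% → Jefferson
Honors: Jefferson 113/141 = 80.1%, Eastside 18/26 = 69.2% → Jefferson
Remedial: Jefferson 548/2098 = 26.1%, Eastside 214/1599 = 13.4% → Jefferson
Overall: Jefferson 966/2956 = 32.7%, Eastside 400/2153 = 18.6% → Jefferson
Jefferson wins overall and in every student group — no reversal.

No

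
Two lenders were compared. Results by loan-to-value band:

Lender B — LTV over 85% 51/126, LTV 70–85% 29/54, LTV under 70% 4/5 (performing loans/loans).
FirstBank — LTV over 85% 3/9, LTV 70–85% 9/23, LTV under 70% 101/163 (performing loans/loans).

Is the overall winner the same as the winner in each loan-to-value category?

LTV over 85%: Lender B 51/126 = 40.5%, FirstBank 3/9 = 33.3% → Lender B
LTV 70–85%: Lender B 29/54 = 53.7%, FirstBank 9/23 = 39.1% → Lender B
LTV under 70%: Lender B 4/5 = 80.0%, FirstBank 101/163 = 62.0% → Lender B
Overall: Lender B 84/185 = 45.4%, FirstBank 113/195 = 57.9% → FirstBank
Lender B wins each loan-to-value group but FirstBank wins overall — the comparison reverses. Lender B's loans skew toward LTV over 85%, which has a lower base rate.

No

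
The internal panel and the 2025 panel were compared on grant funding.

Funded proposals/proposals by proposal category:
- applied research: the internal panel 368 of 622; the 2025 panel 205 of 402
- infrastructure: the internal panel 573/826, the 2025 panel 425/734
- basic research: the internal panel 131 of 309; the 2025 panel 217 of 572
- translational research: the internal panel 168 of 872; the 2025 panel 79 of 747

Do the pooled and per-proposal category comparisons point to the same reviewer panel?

Yes

Applied research: the internal panel 368/622 = 59.2%, the 2025 panel 205/402 = 51.0% → the internal panel
Infrastructure: the internal panel 573/826 = 69.4%, the 2025 panel 425/734 = 57.9% → the internal panel
Basic research: the internal panel 131/309 = 42.4%, the 2025 panel 217/572 = 37.9% → the internal panel
Translational research: the internal panel 168/872 = 19.3%, the 2025 panel 79/747 = 10.6% → the internal panel
Overall: the internal panel 1240/2629 = 47.2%, the 2025 panel 926/2455 = 37.7% → the internal panel
The internal panel wins overall and in every proposal group — no reversal.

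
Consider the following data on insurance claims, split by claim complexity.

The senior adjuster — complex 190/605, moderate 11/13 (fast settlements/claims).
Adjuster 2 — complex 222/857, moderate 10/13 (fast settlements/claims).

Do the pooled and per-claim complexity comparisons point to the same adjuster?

Complex: the senior adjuster 190/605 = 31.4%, Adjuster 2 222/857 = 25.9% → the senior adjuster
Moderate: the senior adjuster 11/13 = 84.6%, Adjuster 2 10/13 = 76.9% → the senior adjuster
Overall: the senior adjuster 201/618 = 32.5%, Adjuster 2 232/870 = 26.7% → the senior adjuster
The senior adjuster wins overall and in every claim group — no reversal.

Yes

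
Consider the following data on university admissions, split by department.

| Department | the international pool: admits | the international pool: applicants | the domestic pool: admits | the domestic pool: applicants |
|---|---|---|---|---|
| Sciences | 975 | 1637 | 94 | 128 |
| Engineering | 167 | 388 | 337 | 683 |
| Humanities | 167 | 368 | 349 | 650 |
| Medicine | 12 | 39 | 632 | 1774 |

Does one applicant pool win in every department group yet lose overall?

Sciences: the international pool 975/1637 = 59.6%, the domestic pool 94/128 = 73.4% → the domestic pool
Engineering: the international pool 167/388 = 43.0%, the domestic pool 337/683 = 49.3% → the domestic pool
Humanities: the international pool 167/368 = 45.4%, the domestic pool 349/650 = 53.7% → the domestic pool
Medicine: the international pool 12/39 = 30.8%, the domestic pool 632/1774 = 35.6% → the domestic pool
Overall: the international pool 1321/2432 = 54.3%, the domestic pool 1412/3235 = 43.6% → the international pool
The domestic pool wins each department group but the international pool wins overall — the comparison reverses. The domestic pool's applicants skew toward Medicine, which has a lower base rate.

Yes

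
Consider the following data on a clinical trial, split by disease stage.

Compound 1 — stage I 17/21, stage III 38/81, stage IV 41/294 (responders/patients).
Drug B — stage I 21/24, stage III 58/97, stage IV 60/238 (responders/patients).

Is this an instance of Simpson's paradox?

Stage I: Compound 1 17/21 = 81.0%, Drug B 21/24 = 87.5% → Drug B
Stage III: Compound 1 38/81 = 46.9%, Drug B 58/97 = 59.8% → Drug B
Stage IV: Compound 1 41/294 = 13.9%, Drug B 60/238 = 25.2% → Drug B
Overall: Compound 1 96/396 = 24.2%, Drug B 139/359 = 38.7% → Drug B
Drug B wins overall and in every disease group — no reversal.

No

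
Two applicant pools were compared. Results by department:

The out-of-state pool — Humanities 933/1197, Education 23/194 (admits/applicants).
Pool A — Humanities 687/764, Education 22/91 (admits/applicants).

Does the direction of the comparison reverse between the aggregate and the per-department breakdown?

Humanities: the out-of-state pool 933/1197 = 77.9%, Pool A 687/764 = 89.9% → Pool A
Education: the out-of-state pool 23/194 = 11.9%, Pool A 22/91 = 24.2% → Pool A
Overall: the out-of-state pool 956/1391 = 68.7%, Pool A 709/855 = 82.9% → Pool A
Pool A wins overall and in every department group — no reversal.

No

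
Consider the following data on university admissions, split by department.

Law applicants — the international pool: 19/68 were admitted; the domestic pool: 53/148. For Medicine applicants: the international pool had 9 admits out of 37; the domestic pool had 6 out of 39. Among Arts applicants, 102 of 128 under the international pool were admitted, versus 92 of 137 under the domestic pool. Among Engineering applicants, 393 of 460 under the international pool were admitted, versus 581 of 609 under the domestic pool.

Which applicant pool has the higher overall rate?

Law: the international pool 19/68 = 27.9%, the domestic pool 53/148 = 35.8% → the domestic pool
Medicine: the international pool 9/37 = 24.3%, the domestic pool 6/39 = 15.4% → the international pool
Arts: the international pool 102/128 = 79.7%, the domestic pool 92/137 = 67.2% → the international pool
Engineering: the international pool 393/460 = 85.4%, the domestic pool 581/609 = 95.4% → the domestic pool
Overall: the international pool 523/693 = 75.5%, the domestic pool 732/933 = 78.5% → the domestic pool
(Neither sweeps every department group, but the domestic pool has the higher pooled rate.)

the domestic pool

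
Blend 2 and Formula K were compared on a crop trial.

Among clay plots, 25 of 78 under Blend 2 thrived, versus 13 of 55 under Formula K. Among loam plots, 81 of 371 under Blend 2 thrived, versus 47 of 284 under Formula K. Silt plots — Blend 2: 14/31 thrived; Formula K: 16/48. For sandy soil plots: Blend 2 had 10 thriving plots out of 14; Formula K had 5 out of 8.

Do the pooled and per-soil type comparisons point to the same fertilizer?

Yes

Clay: Blend 2 25/78 = 32.1%, Formula K 13/55 = 23.6% → Blend 2
Loam: Blend 2 81/371 = 21.8%, Formula K 47/284 = 16.5% → Blend 2
Silt: Blend 2 14/31 = 45.2%, Formula K 16/48 = 33.3% → Blend 2
Sandy soil: Blend 2 10/14 = 71.4%, Formula K 5/8 = 62.5% → Blend 2
Overall: Blend 2 130/494 = 26.3%, Formula K 81/395 = 20.5% → Blend 2
Blend 2 wins overall and in every soil group — no reversal.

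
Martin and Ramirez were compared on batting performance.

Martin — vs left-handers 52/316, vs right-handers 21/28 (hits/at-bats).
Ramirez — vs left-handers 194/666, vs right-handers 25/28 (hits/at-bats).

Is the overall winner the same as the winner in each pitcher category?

Yes

Vs left-handers: Martin 52/316 = 16.5%, Ramirez 194/666 = 29.1% → Ramirez
Vs right-handers: Martin 21/28 = 75.0%, Ramirez 25/28 = 89.3% → Ramirez
Overall: Martin 73/344 = 21.2%, Ramirez 219/694 = 31.6% → Ramirez
Ramirez wins overall and in every pitcher group — no reversal.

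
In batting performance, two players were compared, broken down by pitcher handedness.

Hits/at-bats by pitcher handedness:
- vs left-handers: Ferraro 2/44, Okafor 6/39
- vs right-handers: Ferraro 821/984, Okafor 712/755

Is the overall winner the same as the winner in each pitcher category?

Vs left-handers: Ferraro 2/44 = 4.5%, Okafor 6/39 = 15.4% → Okafor
Vs right-handers: Ferraro 821/984 = 83.4%, Okafor 712/755 = 94.3% → Okafor
Overall: Ferraro 823/1028 = 80.1%, Okafor 718/794 = 90.4% → Okafor
Okafor wins overall and in every pitcher group — no reversal.

Yes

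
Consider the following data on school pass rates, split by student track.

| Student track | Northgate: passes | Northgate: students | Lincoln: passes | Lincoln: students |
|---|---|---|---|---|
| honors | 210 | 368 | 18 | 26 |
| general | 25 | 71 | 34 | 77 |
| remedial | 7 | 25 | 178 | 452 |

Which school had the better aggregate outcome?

Northgate

Honors: Northgate 210/368 = 57.1%, Lincoln 18/26 = 69.2% → Lincoln
General: Northgate 25/71 = 35.2%, Lincoln 34/77 = 44.2% → Lincoln
Remedial: Northgate 7/25 = 28.0%, Lincoln 178/452 = 39.4% → Lincoln
Overall: Northgate 242/464 = 52.2%, Lincoln 230/555 = 41.4% → Northgate
(Lincoln wins every student group but Northgate wins overall — Lincoln's students skew toward the low-rate remedial group.)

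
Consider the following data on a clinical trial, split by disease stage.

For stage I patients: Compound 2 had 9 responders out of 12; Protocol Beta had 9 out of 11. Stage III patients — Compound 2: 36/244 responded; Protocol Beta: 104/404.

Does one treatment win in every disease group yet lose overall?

No

Stage I: Compound 2 9/12 = 75.0%, Protocol Beta 9/11 = 81.8% → Protocol Beta
Stage III: Compound 2 36/244 = 14.8%, Protocol Beta 104/404 = 25.7% → Protocol Beta
Overall: Compound 2 45/256 = 17.6%, Protocol Beta 113/415 = 27.2% → Protocol Beta
Protocol Beta wins overall and in every disease group — no reversal.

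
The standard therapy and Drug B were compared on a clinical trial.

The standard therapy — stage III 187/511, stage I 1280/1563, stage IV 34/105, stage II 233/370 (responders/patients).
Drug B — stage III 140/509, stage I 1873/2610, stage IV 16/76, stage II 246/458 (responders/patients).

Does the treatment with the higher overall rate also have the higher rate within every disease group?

Stage III: the standard therapy 187/511 = 36.6%, Drug B 140/509 = 27.5% → the standard therapy
Stage I: the standard therapy 1280/1563 = 81.9%, Drug B 1873/2610 = 71.8% → the standard therapy
Stage IV: the standard therapy 34/105 = 32.4%, Drug B 16/76 = 21.1% → the standard therapy
Stage II: the standard therapy 233/370 = 63.0%, Drug B 246/458 = 53.7% → the standard therapy
Overall: the standard therapy 1734/2549 = 68.0%, Drug B 2275/3653 = 62.3% → the standard therapy
The standard therapy wins overall and in every disease group — no reversal.

Yes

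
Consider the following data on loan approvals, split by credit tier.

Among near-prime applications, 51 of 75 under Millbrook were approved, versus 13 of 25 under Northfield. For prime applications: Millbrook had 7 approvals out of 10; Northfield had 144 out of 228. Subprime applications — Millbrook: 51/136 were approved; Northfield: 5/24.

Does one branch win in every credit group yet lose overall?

Yes

Near-prime: Millbrook 51/75 = 68.0%, Northfield 13/25 = 52.0% → Millbrook
Prime: Millbrook 7/10 = 70.0%, Northfield 144/228 = 63.2% → Millbrook
Subprime: Millbrook 51/136 = 37.5%, Northfield 5/24 = 20.8% → Millbrook
Overall: Millbrook 109/221 = 49.3%, Northfield 162/277 = 58.5% → Northfield
Millbrook wins each credit group but Northfield wins overall — the comparison reverses. Millbrook's applications skew toward subprime, which has a lower base rate.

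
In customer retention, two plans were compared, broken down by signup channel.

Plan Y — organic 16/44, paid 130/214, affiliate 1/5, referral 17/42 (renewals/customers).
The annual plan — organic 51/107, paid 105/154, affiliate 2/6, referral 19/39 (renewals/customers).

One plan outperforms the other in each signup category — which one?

Organic: Plan Y 16/44 = 36.4%, the annual plan 51/107 = 47.7% → the annual plan
Paid: Plan Y 130/214 = 60.7%, the annual plan 105/154 = 68.2% → the annual plan
Affiliate: Plan Y 1/5 = 20.0%, the annual plan 2/6 = 33.3% → the annual plan
Referral: Plan Y 17/42 = 40.5%, the annual plan 19/39 = 48.7% → the annual plan
The annual plan has the higher rate in all 4 groups.

the annual plan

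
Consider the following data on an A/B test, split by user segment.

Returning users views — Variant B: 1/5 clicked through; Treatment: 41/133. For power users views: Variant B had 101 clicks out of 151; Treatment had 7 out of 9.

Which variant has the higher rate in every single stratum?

Treatment

Returning users: Variant B 1/5 = 20.0%, Treatment 41/133 = 30.8% → Treatment
Power users: Variant B 101/151 = 66.9%, Treatment 7/9 = 77.8% → Treatment
Treatment has the higher rate in both groups.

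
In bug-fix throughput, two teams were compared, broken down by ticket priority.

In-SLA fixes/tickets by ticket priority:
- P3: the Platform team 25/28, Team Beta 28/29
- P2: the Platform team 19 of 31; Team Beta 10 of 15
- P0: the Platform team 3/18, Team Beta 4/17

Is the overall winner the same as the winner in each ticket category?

Yes

P3: the Platform team 25/28 = 89.3%, Team Beta 28/29 = 96.6% → Team Beta
P2: the Platform team 19/31 = 61.3%, Team Beta 10/15 = 66.7% → Team Beta
P0: the Platform team 3/18 = 16.7%, Team Beta 4/17 = 23.5% → Team Beta
Overall: the Platform team 47/77 = 61.0%, Team Beta 42/61 = 68.9% → Team Beta
Team Beta wins overall and in every ticket group — no reversal.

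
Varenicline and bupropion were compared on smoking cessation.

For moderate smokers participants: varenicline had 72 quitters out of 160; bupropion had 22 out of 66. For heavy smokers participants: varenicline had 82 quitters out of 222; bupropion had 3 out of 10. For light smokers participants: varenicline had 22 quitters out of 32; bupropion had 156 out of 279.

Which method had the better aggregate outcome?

Moderate smokers: varenicline 72/160 = 45.0%, bupropion 22/66 = 33.3% → varenicline
Heavy smokers: varenicline 82/222 = 36.9%, bupropion 3/10 = 30.0% → varenicline
Light smokers: varenicline 22/32 = 68.8%, bupropion 156/279 = 55.9% → varenicline
Overall: varenicline 176/414 = 42.5%, bupropion 181/355 = 51.0% → bupropion
(Varenicline wins every dependence group but bupropion wins overall — varenicline's participants skew toward the low-rate heavy smokers group.)

bupropion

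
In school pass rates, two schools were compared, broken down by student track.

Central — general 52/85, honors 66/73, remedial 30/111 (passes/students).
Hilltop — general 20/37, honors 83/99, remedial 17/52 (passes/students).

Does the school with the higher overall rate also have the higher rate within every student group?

No

General: Central 52/85 = 61.2%, Hilltop 20/37 = 54.1% → Central
Honors: Central 66/73 = 90.4%, Hilltop 83/99 = 83.8% → Central
Remedial: Central 30/111 = 27.0%, Hilltop 17/52 = 32.7% → Hilltop
Overall: Central 148/269 = 55.0%, Hilltop 120/188 = 63.8% → Hilltop
Neither sweeps: Central wins 2 of 3 groups, Hilltop wins 1. Hilltop wins overall but not every group — no Simpson reversal.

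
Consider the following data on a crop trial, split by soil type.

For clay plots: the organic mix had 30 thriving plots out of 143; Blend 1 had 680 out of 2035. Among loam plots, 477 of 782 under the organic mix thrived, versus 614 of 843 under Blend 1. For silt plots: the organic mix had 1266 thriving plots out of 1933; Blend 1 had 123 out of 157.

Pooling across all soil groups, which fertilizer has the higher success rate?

the organic mix

Clay: the organic mix 30/143 = 21.0%, Blend 1 680/2035 = 33.4% → Blend 1
Loam: the organic mix 477/782 = 61.0%, Blend 1 614/843 = 72.8% → Blend 1
Silt: the organic mix 1266/1933 = 65.5%, Blend 1 123/157 = 78.3% → Blend 1
Overall: the organic mix 1773/2858 = 62.0%, Blend 1 1417/3035 = 46.7% → the organic mix
(Blend 1 wins every soil group but the organic mix wins overall — Blend 1's plots skew toward the low-rate clay group.)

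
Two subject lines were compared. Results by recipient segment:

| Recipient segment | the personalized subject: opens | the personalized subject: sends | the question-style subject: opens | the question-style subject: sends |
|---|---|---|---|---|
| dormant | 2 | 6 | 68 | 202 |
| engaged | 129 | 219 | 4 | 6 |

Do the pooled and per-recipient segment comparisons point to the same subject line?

No

Dormant: the personalized subject 2/6 = 33.3%, the question-style subject 68/202 = 33.7% → the question-style subject
Engaged: the personalized subject 129/219 = 58.9%, the question-style subject 4/6 = 66.7% → the question-style subject
Overall: the personalized subject 131/225 = 58.2%, the question-style subject 72/208 = 34.6% → the personalized subject
The question-style subject wins each recipient group but the personalized subject wins overall — the comparison reverses. The question-style subject's sends skew toward dormant, which has a lower base rate.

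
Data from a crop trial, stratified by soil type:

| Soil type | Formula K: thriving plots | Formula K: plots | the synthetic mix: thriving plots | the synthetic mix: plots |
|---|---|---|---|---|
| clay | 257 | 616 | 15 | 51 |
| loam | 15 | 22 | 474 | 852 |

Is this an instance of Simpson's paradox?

Clay: Formula K 257/616 = 41.7%, the synthetic mix 15/51 = 29.4% → Formula K
Loam: Formula K 15/22 = 68.2%, the synthetic mix 474/852 = 55.6% → Formula K
Overall: Formula K 272/638 = 42.6%, the synthetic mix 489/903 = 54.2% → the synthetic mix
Formula K wins each soil group but the synthetic mix wins overall — the comparison reverses. Formula K's plots skew toward clay, which has a lower base rate.

Yes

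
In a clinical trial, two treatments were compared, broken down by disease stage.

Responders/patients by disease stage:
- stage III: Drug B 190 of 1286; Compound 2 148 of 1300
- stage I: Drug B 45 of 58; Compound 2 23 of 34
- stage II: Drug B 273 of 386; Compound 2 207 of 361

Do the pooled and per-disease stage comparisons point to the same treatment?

Stage III: Drug B 190/1286 = 14.8%, Compound 2 148/1300 = 11.4% → Drug B
Stage I: Drug B 45/58 = 77.6%, Compound 2 23/34 = 67.6% → Drug B
Stage II: Drug B 273/386 = 70.7%, Compound 2 207/361 = 57.3% → Drug B
Overall: Drug B 508/1730 = 29.4%, Compound 2 378/1695 = 22.3% → Drug B
Drug B wins overall and in every disease group — no reversal.

Yes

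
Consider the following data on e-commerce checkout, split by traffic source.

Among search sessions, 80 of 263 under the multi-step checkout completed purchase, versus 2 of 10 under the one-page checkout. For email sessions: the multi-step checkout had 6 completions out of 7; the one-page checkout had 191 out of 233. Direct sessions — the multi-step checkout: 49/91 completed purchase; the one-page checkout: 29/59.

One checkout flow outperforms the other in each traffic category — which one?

the multi-step checkout

Search: the multi-step checkout 80/263 = 30.4%, the one-page checkout 2/10 = 20.0% → the multi-step checkout
Email: the multi-step checkout 6/7 = 85.7%, the one-page checkout 191/233 = 82.0% → the multi-step checkout
Direct: the multi-step checkout 49/91 = 53.8%, the one-page checkout 29/59 = 49.2% → the multi-step checkout
The multi-step checkout has the higher rate in all 3 groups.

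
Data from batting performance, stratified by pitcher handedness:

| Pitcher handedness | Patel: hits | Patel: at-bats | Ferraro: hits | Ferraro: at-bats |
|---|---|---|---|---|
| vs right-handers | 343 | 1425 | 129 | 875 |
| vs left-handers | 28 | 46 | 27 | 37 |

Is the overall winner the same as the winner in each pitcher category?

No

Vs right-handers: Patel 343/1425 = 24.1%, Ferraro 129/875 = 14.7% → Patel
Vs left-handers: Patel 28/46 = 60.9%, Ferraro 27/37 = 73.0% → Ferraro
Overall: Patel 371/1471 = 25.2%, Ferraro 156/912 = 17.1% → Patel
Neither sweeps: Patel wins 1 of 2 groups, Ferraro wins 1. Patel wins overall but not every group — no Simpson reversal.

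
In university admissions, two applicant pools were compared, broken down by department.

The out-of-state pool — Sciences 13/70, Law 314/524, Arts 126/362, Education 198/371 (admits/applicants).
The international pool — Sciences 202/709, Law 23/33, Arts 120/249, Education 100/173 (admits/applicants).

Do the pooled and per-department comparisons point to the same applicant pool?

Sciences: the out-of-state pool 13/70 = 18.6%, the international pool 202/709 = 28.5% → the international pool
Law: the out-of-state pool 314/524 = 59.9%, the international pool 23/33 = 69.7% → the international pool
Arts: the out-of-state pool 126/362 = 34.8%, the international pool 120/249 = 48.2% → the international pool
Education: the out-of-state pool 198/371 = 53.4%, the international pool 100/173 = 57.8% → the international pool
Overall: the out-of-state pool 651/1327 = 49.1%, the international pool 445/1164 = 38.2% → the out-of-state pool
The international pool wins each department group but the out-of-state pool wins overall — the comparison reverses. The international pool's applicants skew toward Sciences, which has a lower base rate.

No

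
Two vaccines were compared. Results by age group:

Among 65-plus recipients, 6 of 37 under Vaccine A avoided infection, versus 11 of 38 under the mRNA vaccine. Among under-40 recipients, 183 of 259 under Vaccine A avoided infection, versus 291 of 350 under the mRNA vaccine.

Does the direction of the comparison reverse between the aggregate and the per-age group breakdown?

65-plus: Vaccine A 6/37 = 16.2%, the mRNA vaccine 11/38 = 28.9% → the mRNA vaccine
Under-40: Vaccine A 183/259 = 70.7%, the mRNA vaccine 291/350 = 83.1% → the mRNA vaccine
Overall: Vaccine A 189/296 = 63.9%, the mRNA vaccine 302/388 = 77.8% → the mRNA vaccine
The mRNA vaccine wins overall and in every age group — no reversal.

No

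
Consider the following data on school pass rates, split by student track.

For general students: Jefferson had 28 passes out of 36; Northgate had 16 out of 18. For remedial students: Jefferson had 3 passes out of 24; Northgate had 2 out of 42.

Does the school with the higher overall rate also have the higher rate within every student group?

General: Jefferson 28/36 = 77.8%, Northgate 16/18 = 88.9% → Northgate
Remedial: Jefferson 3/24 = 12.5%, Northgate 2/42 = 4.8% → Jefferson
Overall: Jefferson 31/60 = 51.7%, Northgate 18/60 = 30.0% → Jefferson
Neither sweeps: Jefferson wins 1 of 2 groups, Northgate wins 1. Jefferson wins overall but not every group — no Simpson reversal.

No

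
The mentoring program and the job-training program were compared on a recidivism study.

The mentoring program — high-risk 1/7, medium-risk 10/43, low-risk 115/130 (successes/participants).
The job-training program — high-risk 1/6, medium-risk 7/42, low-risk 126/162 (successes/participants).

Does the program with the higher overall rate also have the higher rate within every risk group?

No

High-risk: the mentoring program 1/7 = 14.3%, the job-training program 1/6 = 16.7% → the job-training program
Medium-risk: the mentoring program 10/43 = 23.3%, the job-training program 7/42 = 16.7% → the mentoring program
Low-risk: the mentoring program 115/130 = 88.5%, the job-training program 126/162 = 77.8% → the mentoring program
Overall: the mentoring program 126/180 = 70.0%, the job-training program 134/210 = 63.8% → the mentoring program
Neither sweeps: the mentoring program wins 2 of 3 groups, the job-training program wins 1. The mentoring program wins overall but not every group — no Simpson reversal.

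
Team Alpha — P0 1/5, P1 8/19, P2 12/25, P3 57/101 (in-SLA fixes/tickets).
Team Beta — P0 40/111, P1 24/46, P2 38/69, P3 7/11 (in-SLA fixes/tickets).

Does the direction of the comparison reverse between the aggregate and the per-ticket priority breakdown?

P0: Team Alpha 1/5 = 20.0%, Team Beta 40/111 = 36.0% → Team Beta
P1: Team Alpha 8/19 = 42.1%, Team Beta 24/46 = 52.2% → Team Beta
P2: Team Alpha 12/25 = 48.0%, Team Beta 38/69 = 55.1% → Team Beta
P3: Team Alpha 57/101 = 56.4%, Team Beta 7/11 = 63.6% → Team Beta
Overall: Team Alpha 78/150 = 52.0%, Team Beta 109/237 = 46.0% → Team Alpha
Team Beta wins each ticket group but Team Alpha wins overall — the comparison reverses. Team Beta's tickets skew toward P0, which has a lower base rate.

Yes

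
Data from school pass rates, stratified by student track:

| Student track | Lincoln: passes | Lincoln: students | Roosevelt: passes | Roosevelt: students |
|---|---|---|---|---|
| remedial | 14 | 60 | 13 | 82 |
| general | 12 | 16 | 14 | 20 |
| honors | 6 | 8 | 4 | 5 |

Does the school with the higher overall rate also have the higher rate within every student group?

No

Remedial: Lincoln 14/60 = 23.3%, Roosevelt 13/82 = 15.9% → Lincoln
General: Lincoln 12/16 = 75.0%, Roosevelt 14/20 = 70.0% → Lincoln
Honors: Lincoln 6/8 = 75.0%, Roosevelt 4/5 = 80.0% → Roosevelt
Overall: Lincoln 32/84 = 38.1%, Roosevelt 31/107 = 29.0% → Lincoln
Neither sweeps: Lincoln wins 2 of 3 groups, Roosevelt wins 1. Lincoln wins overall but not every group — no Simpson reversal.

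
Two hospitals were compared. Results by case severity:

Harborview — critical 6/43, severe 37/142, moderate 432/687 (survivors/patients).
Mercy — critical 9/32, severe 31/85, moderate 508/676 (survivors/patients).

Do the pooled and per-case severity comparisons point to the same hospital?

Yes

Critical: Harborview 6/43 = 14.0%, Mercy 9/32 = 28.1% → Mercy
Severe: Harborview 37/142 = 26.1%, Mercy 31/85 = 36.5% → Mercy
Moderate: Harborview 432/687 = 62.9%, Mercy 508/676 = 75.1% → Mercy
Overall: Harborview 475/872 = 54.5%, Mercy 548/793 = 69.1% → Mercy
Mercy wins overall and in every case group — no reversal.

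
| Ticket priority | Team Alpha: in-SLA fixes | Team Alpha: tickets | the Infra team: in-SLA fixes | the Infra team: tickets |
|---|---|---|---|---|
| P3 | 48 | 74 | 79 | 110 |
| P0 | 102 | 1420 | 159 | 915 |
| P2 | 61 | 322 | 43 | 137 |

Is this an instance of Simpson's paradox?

No

P3: Team Alpha 48/74 = 64.9%, the Infra team 79/110 = 71.8% → the Infra team
P0: Team Alpha 102/1420 = 7.2%, the Infra team 159/915 = 17.4% → the Infra team
P2: Team Alpha 61/322 = 18.9%, the Infra team 43/137 = 31.4% → the Infra team
Overall: Team Alpha 211/1816 = 11.6%, the Infra team 281/1162 = 24.2% → the Infra team
The Infra team wins overall and in every ticket group — no reversal.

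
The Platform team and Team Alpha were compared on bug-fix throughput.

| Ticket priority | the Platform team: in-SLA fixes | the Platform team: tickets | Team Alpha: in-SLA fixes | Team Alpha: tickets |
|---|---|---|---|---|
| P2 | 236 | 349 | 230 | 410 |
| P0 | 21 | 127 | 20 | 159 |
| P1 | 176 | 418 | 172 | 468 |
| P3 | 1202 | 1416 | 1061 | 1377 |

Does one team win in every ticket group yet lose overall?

P2: the Platform team 236/349 = 67.6%, Team Alpha 230/410 = 56.1% → the Platform team
P0: the Platform team 21/127 = 16.5%, Team Alpha 20/159 = 12.6% → the Platform team
P1: the Platform team 176/418 = 42.1%, Team Alpha 172/468 = 36.8% → the Platform team
P3: the Platform team 1202/1416 = 84.9%, Team Alpha 1061/1377 = 77.1% → the Platform team
Overall: the Platform team 1635/2310 = 70.8%, Team Alpha 1483/2414 = 61.4% → the Platform team
The Platform team wins overall and in every ticket group — no reversal.

No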